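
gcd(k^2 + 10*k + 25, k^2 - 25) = k + 5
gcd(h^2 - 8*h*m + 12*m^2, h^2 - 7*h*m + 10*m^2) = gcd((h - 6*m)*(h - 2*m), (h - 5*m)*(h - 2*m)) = h - 2*m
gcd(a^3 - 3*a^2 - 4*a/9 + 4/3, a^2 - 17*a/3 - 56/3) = 1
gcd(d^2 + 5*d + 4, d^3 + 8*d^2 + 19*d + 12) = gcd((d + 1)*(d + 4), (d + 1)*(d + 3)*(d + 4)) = d^2 + 5*d + 4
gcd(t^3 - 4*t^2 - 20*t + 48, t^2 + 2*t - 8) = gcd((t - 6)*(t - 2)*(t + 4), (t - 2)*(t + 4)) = t^2 + 2*t - 8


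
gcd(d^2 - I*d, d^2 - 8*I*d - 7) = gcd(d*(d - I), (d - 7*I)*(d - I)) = d - I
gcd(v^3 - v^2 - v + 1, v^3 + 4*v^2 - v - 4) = v^2 - 1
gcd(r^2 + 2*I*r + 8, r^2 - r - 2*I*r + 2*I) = r - 2*I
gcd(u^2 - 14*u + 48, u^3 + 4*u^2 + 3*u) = 1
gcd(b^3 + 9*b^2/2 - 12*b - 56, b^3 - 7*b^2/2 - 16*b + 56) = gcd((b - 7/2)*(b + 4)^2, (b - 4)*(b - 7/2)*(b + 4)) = b^2 + b/2 - 14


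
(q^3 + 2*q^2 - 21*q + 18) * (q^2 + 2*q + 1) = q^5 + 4*q^4 - 16*q^3 - 22*q^2 + 15*q + 18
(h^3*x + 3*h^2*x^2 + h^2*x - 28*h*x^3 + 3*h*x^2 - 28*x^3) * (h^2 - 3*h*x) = h^5*x + h^4*x - 37*h^3*x^3 + 84*h^2*x^4 - 37*h^2*x^3 + 84*h*x^4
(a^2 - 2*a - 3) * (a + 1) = a^3 - a^2 - 5*a - 3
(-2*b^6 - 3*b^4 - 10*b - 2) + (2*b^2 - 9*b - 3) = -2*b^6 - 3*b^4 + 2*b^2 - 19*b - 5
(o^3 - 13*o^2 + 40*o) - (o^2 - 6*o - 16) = o^3 - 14*o^2 + 46*o + 16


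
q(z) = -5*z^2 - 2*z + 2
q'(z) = -10*z - 2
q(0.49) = -0.18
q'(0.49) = -6.90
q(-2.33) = -20.48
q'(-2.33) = 21.30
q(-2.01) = -14.18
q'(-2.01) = 18.10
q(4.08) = -89.39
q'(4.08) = -42.80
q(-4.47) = -88.96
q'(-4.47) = 42.70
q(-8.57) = -348.08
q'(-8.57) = 83.70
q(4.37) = -102.22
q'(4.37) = -45.70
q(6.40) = -215.60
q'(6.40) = -66.00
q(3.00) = -49.00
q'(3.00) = -32.00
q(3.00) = -49.00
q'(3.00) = -32.00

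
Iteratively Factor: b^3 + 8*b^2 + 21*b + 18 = (b + 2)*(b^2 + 6*b + 9) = (b + 2)*(b + 3)*(b + 3)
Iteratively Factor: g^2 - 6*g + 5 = (g - 5)*(g - 1)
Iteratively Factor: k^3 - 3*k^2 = (k - 3)*(k^2) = k*(k - 3)*(k)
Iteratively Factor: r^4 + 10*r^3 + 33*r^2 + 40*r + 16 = (r + 1)*(r^3 + 9*r^2 + 24*r + 16) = (r + 1)^2*(r^2 + 8*r + 16) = (r + 1)^2*(r + 4)*(r + 4)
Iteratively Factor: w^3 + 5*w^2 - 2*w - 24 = (w + 4)*(w^2 + w - 6) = (w + 3)*(w + 4)*(w - 2)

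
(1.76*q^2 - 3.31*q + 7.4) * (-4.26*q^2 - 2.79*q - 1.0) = -7.4976*q^4 + 9.1902*q^3 - 24.0491*q^2 - 17.336*q - 7.4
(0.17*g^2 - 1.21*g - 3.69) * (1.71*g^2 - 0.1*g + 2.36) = 0.2907*g^4 - 2.0861*g^3 - 5.7877*g^2 - 2.4866*g - 8.7084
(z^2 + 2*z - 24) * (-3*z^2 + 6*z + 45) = -3*z^4 + 129*z^2 - 54*z - 1080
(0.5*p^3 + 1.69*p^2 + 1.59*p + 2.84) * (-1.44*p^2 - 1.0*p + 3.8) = -0.72*p^5 - 2.9336*p^4 - 2.0796*p^3 + 0.7424*p^2 + 3.202*p + 10.792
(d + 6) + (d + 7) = 2*d + 13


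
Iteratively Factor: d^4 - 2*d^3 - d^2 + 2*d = (d - 1)*(d^3 - d^2 - 2*d) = (d - 1)*(d + 1)*(d^2 - 2*d) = (d - 2)*(d - 1)*(d + 1)*(d)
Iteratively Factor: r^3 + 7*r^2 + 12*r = (r + 3)*(r^2 + 4*r) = r*(r + 3)*(r + 4)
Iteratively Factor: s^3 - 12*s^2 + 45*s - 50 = (s - 5)*(s^2 - 7*s + 10) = (s - 5)^2*(s - 2)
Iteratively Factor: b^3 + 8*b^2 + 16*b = (b + 4)*(b^2 + 4*b) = b*(b + 4)*(b + 4)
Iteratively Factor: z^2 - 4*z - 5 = (z - 5)*(z + 1)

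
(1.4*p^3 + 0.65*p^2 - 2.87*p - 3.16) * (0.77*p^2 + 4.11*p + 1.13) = 1.078*p^5 + 6.2545*p^4 + 2.0436*p^3 - 13.4944*p^2 - 16.2307*p - 3.5708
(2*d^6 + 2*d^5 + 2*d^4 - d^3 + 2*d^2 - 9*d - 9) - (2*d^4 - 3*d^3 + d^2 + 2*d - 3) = 2*d^6 + 2*d^5 + 2*d^3 + d^2 - 11*d - 6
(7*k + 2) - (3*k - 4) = 4*k + 6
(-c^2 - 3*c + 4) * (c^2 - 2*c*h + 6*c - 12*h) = -c^4 + 2*c^3*h - 9*c^3 + 18*c^2*h - 14*c^2 + 28*c*h + 24*c - 48*h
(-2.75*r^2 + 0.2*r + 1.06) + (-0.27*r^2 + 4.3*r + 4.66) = -3.02*r^2 + 4.5*r + 5.72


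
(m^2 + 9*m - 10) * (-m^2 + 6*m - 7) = -m^4 - 3*m^3 + 57*m^2 - 123*m + 70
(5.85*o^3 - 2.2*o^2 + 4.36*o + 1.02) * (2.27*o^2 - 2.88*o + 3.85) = 13.2795*o^5 - 21.842*o^4 + 38.7557*o^3 - 18.7114*o^2 + 13.8484*o + 3.927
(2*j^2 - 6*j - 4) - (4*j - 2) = 2*j^2 - 10*j - 2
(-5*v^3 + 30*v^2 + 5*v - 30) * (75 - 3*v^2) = 15*v^5 - 90*v^4 - 390*v^3 + 2340*v^2 + 375*v - 2250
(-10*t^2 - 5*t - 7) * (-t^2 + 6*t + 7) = 10*t^4 - 55*t^3 - 93*t^2 - 77*t - 49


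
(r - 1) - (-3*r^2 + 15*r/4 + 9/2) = 3*r^2 - 11*r/4 - 11/2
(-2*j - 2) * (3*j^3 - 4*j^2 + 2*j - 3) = -6*j^4 + 2*j^3 + 4*j^2 + 2*j + 6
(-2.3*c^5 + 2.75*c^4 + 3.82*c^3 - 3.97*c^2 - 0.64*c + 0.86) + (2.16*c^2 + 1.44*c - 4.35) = -2.3*c^5 + 2.75*c^4 + 3.82*c^3 - 1.81*c^2 + 0.8*c - 3.49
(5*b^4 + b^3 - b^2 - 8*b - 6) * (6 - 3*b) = -15*b^5 + 27*b^4 + 9*b^3 + 18*b^2 - 30*b - 36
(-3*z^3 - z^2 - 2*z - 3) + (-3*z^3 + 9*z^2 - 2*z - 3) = -6*z^3 + 8*z^2 - 4*z - 6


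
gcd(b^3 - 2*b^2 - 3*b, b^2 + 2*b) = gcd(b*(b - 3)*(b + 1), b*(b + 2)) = b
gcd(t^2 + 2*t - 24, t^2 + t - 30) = t + 6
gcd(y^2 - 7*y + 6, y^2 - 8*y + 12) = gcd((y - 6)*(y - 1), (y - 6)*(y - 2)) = y - 6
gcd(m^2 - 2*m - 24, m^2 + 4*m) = m + 4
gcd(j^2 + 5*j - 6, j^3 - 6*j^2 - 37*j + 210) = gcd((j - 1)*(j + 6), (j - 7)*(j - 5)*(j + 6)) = j + 6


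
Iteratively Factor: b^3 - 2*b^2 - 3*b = (b + 1)*(b^2 - 3*b) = (b - 3)*(b + 1)*(b)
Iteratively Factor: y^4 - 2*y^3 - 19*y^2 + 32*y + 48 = (y - 4)*(y^3 + 2*y^2 - 11*y - 12) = (y - 4)*(y + 4)*(y^2 - 2*y - 3) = (y - 4)*(y + 1)*(y + 4)*(y - 3)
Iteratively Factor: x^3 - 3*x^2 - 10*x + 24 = (x + 3)*(x^2 - 6*x + 8) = (x - 2)*(x + 3)*(x - 4)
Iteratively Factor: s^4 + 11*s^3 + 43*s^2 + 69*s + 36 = (s + 3)*(s^3 + 8*s^2 + 19*s + 12) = (s + 3)*(s + 4)*(s^2 + 4*s + 3) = (s + 1)*(s + 3)*(s + 4)*(s + 3)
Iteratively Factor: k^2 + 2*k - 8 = (k - 2)*(k + 4)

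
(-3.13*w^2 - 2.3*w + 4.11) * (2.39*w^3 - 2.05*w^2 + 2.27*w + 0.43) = -7.4807*w^5 + 0.919499999999999*w^4 + 7.4328*w^3 - 14.9924*w^2 + 8.3407*w + 1.7673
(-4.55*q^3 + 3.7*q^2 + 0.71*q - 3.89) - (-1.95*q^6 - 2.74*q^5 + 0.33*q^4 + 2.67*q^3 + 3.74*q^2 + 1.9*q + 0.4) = 1.95*q^6 + 2.74*q^5 - 0.33*q^4 - 7.22*q^3 - 0.04*q^2 - 1.19*q - 4.29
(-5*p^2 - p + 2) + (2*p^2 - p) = -3*p^2 - 2*p + 2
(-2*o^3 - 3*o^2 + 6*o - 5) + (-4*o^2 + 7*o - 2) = -2*o^3 - 7*o^2 + 13*o - 7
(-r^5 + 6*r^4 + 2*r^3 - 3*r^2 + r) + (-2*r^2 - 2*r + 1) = -r^5 + 6*r^4 + 2*r^3 - 5*r^2 - r + 1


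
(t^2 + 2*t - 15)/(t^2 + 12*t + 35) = (t - 3)/(t + 7)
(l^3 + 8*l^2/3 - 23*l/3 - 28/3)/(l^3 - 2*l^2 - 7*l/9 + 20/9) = 3*(3*l^2 + 5*l - 28)/(9*l^2 - 27*l + 20)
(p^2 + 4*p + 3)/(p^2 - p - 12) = (p + 1)/(p - 4)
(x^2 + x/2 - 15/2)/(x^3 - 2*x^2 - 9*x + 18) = (x - 5/2)/(x^2 - 5*x + 6)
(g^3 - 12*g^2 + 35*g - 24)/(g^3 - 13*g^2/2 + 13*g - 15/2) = 2*(g - 8)/(2*g - 5)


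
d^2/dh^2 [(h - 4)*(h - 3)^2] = 6*h - 20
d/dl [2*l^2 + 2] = 4*l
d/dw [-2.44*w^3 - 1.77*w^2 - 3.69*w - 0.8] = -7.32*w^2 - 3.54*w - 3.69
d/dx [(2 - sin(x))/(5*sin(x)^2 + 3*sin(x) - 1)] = 5*(sin(x)^2 - 4*sin(x) - 1)*cos(x)/(5*sin(x)^2 + 3*sin(x) - 1)^2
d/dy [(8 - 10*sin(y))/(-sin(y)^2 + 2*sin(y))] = 2*(-5*cos(y) + 8/tan(y) - 8*cos(y)/sin(y)^2)/(sin(y) - 2)^2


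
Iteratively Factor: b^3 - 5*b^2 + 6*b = (b)*(b^2 - 5*b + 6) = b*(b - 3)*(b - 2)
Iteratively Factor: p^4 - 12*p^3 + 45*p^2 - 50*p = (p)*(p^3 - 12*p^2 + 45*p - 50) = p*(p - 2)*(p^2 - 10*p + 25) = p*(p - 5)*(p - 2)*(p - 5)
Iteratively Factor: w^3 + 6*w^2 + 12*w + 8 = (w + 2)*(w^2 + 4*w + 4) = (w + 2)^2*(w + 2)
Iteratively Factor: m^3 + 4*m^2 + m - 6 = (m - 1)*(m^2 + 5*m + 6) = (m - 1)*(m + 3)*(m + 2)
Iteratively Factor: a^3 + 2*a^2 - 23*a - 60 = (a + 3)*(a^2 - a - 20) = (a - 5)*(a + 3)*(a + 4)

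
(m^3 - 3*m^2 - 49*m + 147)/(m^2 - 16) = (m^3 - 3*m^2 - 49*m + 147)/(m^2 - 16)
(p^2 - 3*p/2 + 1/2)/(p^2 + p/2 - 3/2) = (2*p - 1)/(2*p + 3)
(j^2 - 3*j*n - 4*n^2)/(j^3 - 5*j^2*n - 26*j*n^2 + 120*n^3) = (j + n)/(j^2 - j*n - 30*n^2)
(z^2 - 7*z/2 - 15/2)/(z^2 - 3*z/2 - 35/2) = (2*z + 3)/(2*z + 7)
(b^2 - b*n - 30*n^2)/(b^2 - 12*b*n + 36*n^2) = (b + 5*n)/(b - 6*n)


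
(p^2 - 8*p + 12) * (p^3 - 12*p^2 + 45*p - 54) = p^5 - 20*p^4 + 153*p^3 - 558*p^2 + 972*p - 648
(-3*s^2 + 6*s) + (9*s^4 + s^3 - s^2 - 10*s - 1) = 9*s^4 + s^3 - 4*s^2 - 4*s - 1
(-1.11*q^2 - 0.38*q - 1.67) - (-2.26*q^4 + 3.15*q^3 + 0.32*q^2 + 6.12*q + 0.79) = 2.26*q^4 - 3.15*q^3 - 1.43*q^2 - 6.5*q - 2.46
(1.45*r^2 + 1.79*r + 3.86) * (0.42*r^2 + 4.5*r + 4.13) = 0.609*r^4 + 7.2768*r^3 + 15.6647*r^2 + 24.7627*r + 15.9418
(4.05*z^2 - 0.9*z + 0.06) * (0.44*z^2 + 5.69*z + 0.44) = 1.782*z^4 + 22.6485*z^3 - 3.3126*z^2 - 0.0546*z + 0.0264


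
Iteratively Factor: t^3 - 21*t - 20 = (t + 4)*(t^2 - 4*t - 5) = (t + 1)*(t + 4)*(t - 5)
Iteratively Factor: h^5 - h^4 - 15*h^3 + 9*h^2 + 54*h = (h - 3)*(h^4 + 2*h^3 - 9*h^2 - 18*h) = (h - 3)*(h + 3)*(h^3 - h^2 - 6*h) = (h - 3)*(h + 2)*(h + 3)*(h^2 - 3*h) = h*(h - 3)*(h + 2)*(h + 3)*(h - 3)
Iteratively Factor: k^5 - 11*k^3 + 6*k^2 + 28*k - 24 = (k - 2)*(k^4 + 2*k^3 - 7*k^2 - 8*k + 12) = (k - 2)*(k - 1)*(k^3 + 3*k^2 - 4*k - 12) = (k - 2)^2*(k - 1)*(k^2 + 5*k + 6) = (k - 2)^2*(k - 1)*(k + 2)*(k + 3)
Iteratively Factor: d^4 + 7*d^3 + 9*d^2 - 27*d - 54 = (d - 2)*(d^3 + 9*d^2 + 27*d + 27) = (d - 2)*(d + 3)*(d^2 + 6*d + 9) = (d - 2)*(d + 3)^2*(d + 3)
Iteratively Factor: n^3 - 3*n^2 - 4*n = (n + 1)*(n^2 - 4*n) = n*(n + 1)*(n - 4)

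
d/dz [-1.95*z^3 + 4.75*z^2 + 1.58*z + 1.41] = -5.85*z^2 + 9.5*z + 1.58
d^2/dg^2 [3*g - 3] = 0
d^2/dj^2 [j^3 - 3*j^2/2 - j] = 6*j - 3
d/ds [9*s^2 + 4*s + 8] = 18*s + 4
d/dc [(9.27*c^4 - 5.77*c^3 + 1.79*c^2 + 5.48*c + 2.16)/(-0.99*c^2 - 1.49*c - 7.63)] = (-18.3546*c^5 - 35.7246*c^4 - 265.7258*c^3 + 134.8334*c^2 - 23.0386*c - 38.594)/(0.9801*c^4 + 2.9502*c^3 + 17.3275*c^2 + 22.7374*c + 58.2169)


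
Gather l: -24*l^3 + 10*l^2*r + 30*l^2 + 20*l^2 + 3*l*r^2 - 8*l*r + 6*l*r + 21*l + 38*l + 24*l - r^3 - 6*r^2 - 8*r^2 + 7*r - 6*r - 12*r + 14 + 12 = -24*l^3 + l^2*(10*r + 50) + l*(3*r^2 - 2*r + 83) - r^3 - 14*r^2 - 11*r + 26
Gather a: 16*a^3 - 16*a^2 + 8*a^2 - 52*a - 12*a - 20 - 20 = 16*a^3 - 8*a^2 - 64*a - 40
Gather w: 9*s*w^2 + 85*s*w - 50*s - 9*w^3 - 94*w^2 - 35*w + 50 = -50*s - 9*w^3 + w^2*(9*s - 94) + w*(85*s - 35) + 50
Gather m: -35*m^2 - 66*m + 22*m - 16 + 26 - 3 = -35*m^2 - 44*m + 7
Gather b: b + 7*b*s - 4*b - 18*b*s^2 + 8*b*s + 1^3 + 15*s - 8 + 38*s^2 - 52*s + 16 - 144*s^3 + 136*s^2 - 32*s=b*(-18*s^2 + 15*s - 3) - 144*s^3 + 174*s^2 - 69*s + 9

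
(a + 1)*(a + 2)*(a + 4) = a^3 + 7*a^2 + 14*a + 8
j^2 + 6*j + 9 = (j + 3)^2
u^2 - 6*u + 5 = (u - 5)*(u - 1)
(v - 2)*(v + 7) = v^2 + 5*v - 14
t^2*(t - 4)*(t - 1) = t^4 - 5*t^3 + 4*t^2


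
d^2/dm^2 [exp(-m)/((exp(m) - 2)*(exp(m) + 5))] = (9*exp(4*m) + 33*exp(3*m) + 16*exp(2*m) - 90*exp(m) + 100)*exp(-m)/(exp(6*m) + 9*exp(5*m) - 3*exp(4*m) - 153*exp(3*m) + 30*exp(2*m) + 900*exp(m) - 1000)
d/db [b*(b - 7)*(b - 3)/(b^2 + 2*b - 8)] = (b^4 + 4*b^3 - 65*b^2 + 160*b - 168)/(b^4 + 4*b^3 - 12*b^2 - 32*b + 64)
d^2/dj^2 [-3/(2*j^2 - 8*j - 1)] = 12*(-2*j^2 + 8*j + 8*(j - 2)^2 + 1)/(-2*j^2 + 8*j + 1)^3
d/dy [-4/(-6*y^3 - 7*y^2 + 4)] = 8*y*(-9*y - 7)/(6*y^3 + 7*y^2 - 4)^2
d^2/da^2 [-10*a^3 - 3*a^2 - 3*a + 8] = -60*a - 6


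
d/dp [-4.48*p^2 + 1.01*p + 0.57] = 1.01 - 8.96*p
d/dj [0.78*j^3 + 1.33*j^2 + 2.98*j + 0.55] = 2.34*j^2 + 2.66*j + 2.98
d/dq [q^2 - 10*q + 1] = 2*q - 10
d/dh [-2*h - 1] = -2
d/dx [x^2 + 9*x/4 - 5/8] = 2*x + 9/4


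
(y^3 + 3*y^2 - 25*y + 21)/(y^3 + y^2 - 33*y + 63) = (y - 1)/(y - 3)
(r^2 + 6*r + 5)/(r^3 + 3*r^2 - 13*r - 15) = 1/(r - 3)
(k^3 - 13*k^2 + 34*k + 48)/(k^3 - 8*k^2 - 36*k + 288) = (k + 1)/(k + 6)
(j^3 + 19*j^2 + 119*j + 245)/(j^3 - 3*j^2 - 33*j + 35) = (j^2 + 14*j + 49)/(j^2 - 8*j + 7)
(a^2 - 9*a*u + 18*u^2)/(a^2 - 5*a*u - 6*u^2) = (a - 3*u)/(a + u)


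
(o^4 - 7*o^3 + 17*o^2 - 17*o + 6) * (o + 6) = o^5 - o^4 - 25*o^3 + 85*o^2 - 96*o + 36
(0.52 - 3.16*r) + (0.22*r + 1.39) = 1.91 - 2.94*r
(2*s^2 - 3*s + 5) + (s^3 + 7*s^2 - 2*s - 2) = s^3 + 9*s^2 - 5*s + 3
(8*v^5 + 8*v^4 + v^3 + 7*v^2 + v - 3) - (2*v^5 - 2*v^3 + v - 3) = 6*v^5 + 8*v^4 + 3*v^3 + 7*v^2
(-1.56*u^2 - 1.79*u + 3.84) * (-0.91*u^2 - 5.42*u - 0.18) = 1.4196*u^4 + 10.0841*u^3 + 6.4882*u^2 - 20.4906*u - 0.6912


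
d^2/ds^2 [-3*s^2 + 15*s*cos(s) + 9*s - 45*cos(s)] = -15*s*cos(s) - 30*sin(s) + 45*cos(s) - 6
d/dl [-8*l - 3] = -8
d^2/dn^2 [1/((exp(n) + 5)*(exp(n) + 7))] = 4*(exp(3*n) + 9*exp(2*n) + exp(n) - 105)*exp(n)/(exp(6*n) + 36*exp(5*n) + 537*exp(4*n) + 4248*exp(3*n) + 18795*exp(2*n) + 44100*exp(n) + 42875)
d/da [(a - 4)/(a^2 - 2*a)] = (-a^2 + 8*a - 8)/(a^2*(a^2 - 4*a + 4))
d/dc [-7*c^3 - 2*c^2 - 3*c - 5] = -21*c^2 - 4*c - 3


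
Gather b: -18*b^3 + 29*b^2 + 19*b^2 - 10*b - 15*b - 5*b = -18*b^3 + 48*b^2 - 30*b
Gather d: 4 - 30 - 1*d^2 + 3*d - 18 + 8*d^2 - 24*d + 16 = 7*d^2 - 21*d - 28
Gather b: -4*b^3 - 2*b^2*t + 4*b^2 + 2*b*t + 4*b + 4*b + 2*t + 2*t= -4*b^3 + b^2*(4 - 2*t) + b*(2*t + 8) + 4*t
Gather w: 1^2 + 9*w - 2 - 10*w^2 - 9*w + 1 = -10*w^2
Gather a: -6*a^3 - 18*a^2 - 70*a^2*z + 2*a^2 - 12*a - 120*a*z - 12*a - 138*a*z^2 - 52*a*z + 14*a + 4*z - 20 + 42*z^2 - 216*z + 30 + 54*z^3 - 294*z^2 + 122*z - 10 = -6*a^3 + a^2*(-70*z - 16) + a*(-138*z^2 - 172*z - 10) + 54*z^3 - 252*z^2 - 90*z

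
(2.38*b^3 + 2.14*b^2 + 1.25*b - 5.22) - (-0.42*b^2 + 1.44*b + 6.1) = 2.38*b^3 + 2.56*b^2 - 0.19*b - 11.32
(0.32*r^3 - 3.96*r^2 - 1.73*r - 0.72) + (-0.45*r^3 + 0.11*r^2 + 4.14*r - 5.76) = -0.13*r^3 - 3.85*r^2 + 2.41*r - 6.48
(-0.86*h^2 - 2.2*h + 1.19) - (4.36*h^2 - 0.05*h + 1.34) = -5.22*h^2 - 2.15*h - 0.15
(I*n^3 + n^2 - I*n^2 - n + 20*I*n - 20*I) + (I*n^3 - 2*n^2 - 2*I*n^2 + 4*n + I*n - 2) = 2*I*n^3 - n^2 - 3*I*n^2 + 3*n + 21*I*n - 2 - 20*I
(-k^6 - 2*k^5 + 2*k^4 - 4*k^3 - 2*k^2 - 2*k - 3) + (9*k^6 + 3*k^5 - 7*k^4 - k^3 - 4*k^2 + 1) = 8*k^6 + k^5 - 5*k^4 - 5*k^3 - 6*k^2 - 2*k - 2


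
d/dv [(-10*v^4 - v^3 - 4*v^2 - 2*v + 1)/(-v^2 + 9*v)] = (20*v^5 - 269*v^4 - 18*v^3 - 38*v^2 + 2*v - 9)/(v^2*(v^2 - 18*v + 81))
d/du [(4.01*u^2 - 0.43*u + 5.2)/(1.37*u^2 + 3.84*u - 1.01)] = (15.9875*u^2 - 22.3482*u - 19.5337)/(1.8769*u^4 + 10.5216*u^3 + 11.9782*u^2 - 7.7568*u + 1.0201)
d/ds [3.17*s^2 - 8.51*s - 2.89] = 6.34*s - 8.51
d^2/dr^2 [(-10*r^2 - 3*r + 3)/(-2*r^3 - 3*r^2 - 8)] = 2*(40*r^6 + 36*r^5 - 18*r^4 - 1237*r^3 - 1089*r^2 - 72*r + 712)/(8*r^9 + 36*r^8 + 54*r^7 + 123*r^6 + 288*r^5 + 216*r^4 + 384*r^3 + 576*r^2 + 512)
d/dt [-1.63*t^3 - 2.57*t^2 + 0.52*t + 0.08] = -4.89*t^2 - 5.14*t + 0.52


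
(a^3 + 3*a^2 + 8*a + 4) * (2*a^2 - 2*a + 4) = 2*a^5 + 4*a^4 + 14*a^3 + 4*a^2 + 24*a + 16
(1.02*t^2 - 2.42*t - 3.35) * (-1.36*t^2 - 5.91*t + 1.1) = -1.3872*t^4 - 2.737*t^3 + 19.9802*t^2 + 17.1365*t - 3.685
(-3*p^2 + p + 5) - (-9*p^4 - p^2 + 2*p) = 9*p^4 - 2*p^2 - p + 5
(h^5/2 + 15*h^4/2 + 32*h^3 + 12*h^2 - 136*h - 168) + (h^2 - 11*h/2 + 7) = h^5/2 + 15*h^4/2 + 32*h^3 + 13*h^2 - 283*h/2 - 161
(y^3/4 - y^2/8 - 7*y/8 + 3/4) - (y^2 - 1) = y^3/4 - 9*y^2/8 - 7*y/8 + 7/4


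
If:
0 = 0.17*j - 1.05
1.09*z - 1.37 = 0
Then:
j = 6.18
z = 1.26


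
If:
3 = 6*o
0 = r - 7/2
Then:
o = 1/2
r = 7/2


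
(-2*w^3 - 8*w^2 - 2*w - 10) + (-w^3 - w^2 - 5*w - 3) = -3*w^3 - 9*w^2 - 7*w - 13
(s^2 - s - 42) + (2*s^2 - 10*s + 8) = 3*s^2 - 11*s - 34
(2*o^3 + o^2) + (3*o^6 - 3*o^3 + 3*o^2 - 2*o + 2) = 3*o^6 - o^3 + 4*o^2 - 2*o + 2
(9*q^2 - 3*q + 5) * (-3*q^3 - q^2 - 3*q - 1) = -27*q^5 - 39*q^3 - 5*q^2 - 12*q - 5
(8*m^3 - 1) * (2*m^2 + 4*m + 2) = 16*m^5 + 32*m^4 + 16*m^3 - 2*m^2 - 4*m - 2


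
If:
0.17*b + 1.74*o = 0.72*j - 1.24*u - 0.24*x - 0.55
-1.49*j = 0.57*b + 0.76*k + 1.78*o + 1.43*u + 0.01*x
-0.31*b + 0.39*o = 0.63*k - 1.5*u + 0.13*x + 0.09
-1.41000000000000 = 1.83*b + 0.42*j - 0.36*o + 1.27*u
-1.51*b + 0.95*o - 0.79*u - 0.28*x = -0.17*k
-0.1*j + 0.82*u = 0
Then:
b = -1.19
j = 1.05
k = -0.41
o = -0.45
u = 0.13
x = 4.28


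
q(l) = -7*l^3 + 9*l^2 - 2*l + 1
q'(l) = -21*l^2 + 18*l - 2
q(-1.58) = 54.24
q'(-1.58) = -82.86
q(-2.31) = 139.93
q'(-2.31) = -155.64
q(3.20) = -142.62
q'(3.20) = -159.44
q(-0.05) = 1.12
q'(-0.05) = -2.95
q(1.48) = -4.94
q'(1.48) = -21.36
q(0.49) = 1.36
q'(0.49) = 1.78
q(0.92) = 1.33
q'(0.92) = -3.21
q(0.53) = 1.43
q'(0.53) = 1.64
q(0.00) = 1.00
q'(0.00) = -2.00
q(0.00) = 1.00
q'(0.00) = -2.00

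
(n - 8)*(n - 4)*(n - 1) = n^3 - 13*n^2 + 44*n - 32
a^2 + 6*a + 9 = (a + 3)^2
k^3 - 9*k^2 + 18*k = k*(k - 6)*(k - 3)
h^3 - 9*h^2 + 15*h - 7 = (h - 7)*(h - 1)^2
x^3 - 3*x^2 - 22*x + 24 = (x - 6)*(x - 1)*(x + 4)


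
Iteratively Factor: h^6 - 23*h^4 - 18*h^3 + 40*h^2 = (h - 5)*(h^5 + 5*h^4 + 2*h^3 - 8*h^2) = h*(h - 5)*(h^4 + 5*h^3 + 2*h^2 - 8*h) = h^2*(h - 5)*(h^3 + 5*h^2 + 2*h - 8) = h^2*(h - 5)*(h + 4)*(h^2 + h - 2) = h^2*(h - 5)*(h + 2)*(h + 4)*(h - 1)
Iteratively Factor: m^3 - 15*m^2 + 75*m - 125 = (m - 5)*(m^2 - 10*m + 25) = (m - 5)^2*(m - 5)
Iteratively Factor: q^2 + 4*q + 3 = (q + 3)*(q + 1)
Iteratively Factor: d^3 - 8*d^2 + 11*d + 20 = (d + 1)*(d^2 - 9*d + 20) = (d - 4)*(d + 1)*(d - 5)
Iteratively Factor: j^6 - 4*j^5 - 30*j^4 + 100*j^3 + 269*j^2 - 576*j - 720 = (j + 3)*(j^5 - 7*j^4 - 9*j^3 + 127*j^2 - 112*j - 240) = (j - 5)*(j + 3)*(j^4 - 2*j^3 - 19*j^2 + 32*j + 48) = (j - 5)*(j + 3)*(j + 4)*(j^3 - 6*j^2 + 5*j + 12) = (j - 5)*(j - 3)*(j + 3)*(j + 4)*(j^2 - 3*j - 4) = (j - 5)*(j - 3)*(j + 1)*(j + 3)*(j + 4)*(j - 4)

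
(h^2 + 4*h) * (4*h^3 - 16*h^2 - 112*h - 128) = 4*h^5 - 176*h^3 - 576*h^2 - 512*h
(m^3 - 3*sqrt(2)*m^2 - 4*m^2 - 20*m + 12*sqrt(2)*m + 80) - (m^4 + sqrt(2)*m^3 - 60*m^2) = -m^4 - sqrt(2)*m^3 + m^3 - 3*sqrt(2)*m^2 + 56*m^2 - 20*m + 12*sqrt(2)*m + 80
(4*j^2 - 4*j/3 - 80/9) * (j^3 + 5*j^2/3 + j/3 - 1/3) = 4*j^5 + 16*j^4/3 - 88*j^3/9 - 448*j^2/27 - 68*j/27 + 80/27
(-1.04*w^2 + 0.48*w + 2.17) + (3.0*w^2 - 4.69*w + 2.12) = 1.96*w^2 - 4.21*w + 4.29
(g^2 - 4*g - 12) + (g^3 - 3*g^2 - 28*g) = g^3 - 2*g^2 - 32*g - 12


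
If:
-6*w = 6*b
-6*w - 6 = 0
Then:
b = 1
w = -1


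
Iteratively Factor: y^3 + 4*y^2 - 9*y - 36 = (y - 3)*(y^2 + 7*y + 12) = (y - 3)*(y + 4)*(y + 3)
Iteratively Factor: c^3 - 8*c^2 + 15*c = (c - 5)*(c^2 - 3*c) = (c - 5)*(c - 3)*(c)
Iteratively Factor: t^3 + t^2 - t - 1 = (t + 1)*(t^2 - 1) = (t + 1)^2*(t - 1)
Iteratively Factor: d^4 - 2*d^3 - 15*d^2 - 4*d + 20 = (d - 1)*(d^3 - d^2 - 16*d - 20) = (d - 5)*(d - 1)*(d^2 + 4*d + 4) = (d - 5)*(d - 1)*(d + 2)*(d + 2)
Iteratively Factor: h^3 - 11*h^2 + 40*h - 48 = (h - 3)*(h^2 - 8*h + 16) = (h - 4)*(h - 3)*(h - 4)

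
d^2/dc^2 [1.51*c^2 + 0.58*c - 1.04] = 3.02000000000000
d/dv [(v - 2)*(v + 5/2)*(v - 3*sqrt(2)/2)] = 3*v^2 - 3*sqrt(2)*v + v - 5 - 3*sqrt(2)/4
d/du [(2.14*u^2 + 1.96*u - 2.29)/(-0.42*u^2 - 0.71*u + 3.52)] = (-0.6962*u^2 + 13.142*u + 5.2733)/(0.1764*u^4 + 0.5964*u^3 - 2.4527*u^2 - 4.9984*u + 12.3904)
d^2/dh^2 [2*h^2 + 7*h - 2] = 4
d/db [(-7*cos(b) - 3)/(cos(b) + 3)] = 18*sin(b)/(cos(b) + 3)^2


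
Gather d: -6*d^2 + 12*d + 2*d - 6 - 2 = -6*d^2 + 14*d - 8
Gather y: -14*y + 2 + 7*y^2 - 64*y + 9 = 7*y^2 - 78*y + 11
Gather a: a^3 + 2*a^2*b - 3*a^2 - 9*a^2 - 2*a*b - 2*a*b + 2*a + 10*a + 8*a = a^3 + a^2*(2*b - 12) + a*(20 - 4*b)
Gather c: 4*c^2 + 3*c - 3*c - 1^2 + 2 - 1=4*c^2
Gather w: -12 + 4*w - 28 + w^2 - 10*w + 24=w^2 - 6*w - 16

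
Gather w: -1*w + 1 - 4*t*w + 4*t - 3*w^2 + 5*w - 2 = 4*t - 3*w^2 + w*(4 - 4*t) - 1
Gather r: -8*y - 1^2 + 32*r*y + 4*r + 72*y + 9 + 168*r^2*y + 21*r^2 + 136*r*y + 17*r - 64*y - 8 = r^2*(168*y + 21) + r*(168*y + 21)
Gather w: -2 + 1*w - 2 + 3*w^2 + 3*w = 3*w^2 + 4*w - 4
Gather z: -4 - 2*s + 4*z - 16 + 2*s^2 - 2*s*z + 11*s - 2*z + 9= 2*s^2 + 9*s + z*(2 - 2*s) - 11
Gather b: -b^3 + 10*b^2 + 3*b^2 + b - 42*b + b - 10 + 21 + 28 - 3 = -b^3 + 13*b^2 - 40*b + 36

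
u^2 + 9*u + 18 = (u + 3)*(u + 6)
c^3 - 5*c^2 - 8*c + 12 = (c - 6)*(c - 1)*(c + 2)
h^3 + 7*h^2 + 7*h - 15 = (h - 1)*(h + 3)*(h + 5)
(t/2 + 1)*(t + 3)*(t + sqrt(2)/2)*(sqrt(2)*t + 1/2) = sqrt(2)*t^4/2 + 3*t^3/4 + 5*sqrt(2)*t^3/2 + 15*t^2/4 + 25*sqrt(2)*t^2/8 + 5*sqrt(2)*t/8 + 9*t/2 + 3*sqrt(2)/4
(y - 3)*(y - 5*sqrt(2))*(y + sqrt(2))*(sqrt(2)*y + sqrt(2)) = sqrt(2)*y^4 - 8*y^3 - 2*sqrt(2)*y^3 - 13*sqrt(2)*y^2 + 16*y^2 + 24*y + 20*sqrt(2)*y + 30*sqrt(2)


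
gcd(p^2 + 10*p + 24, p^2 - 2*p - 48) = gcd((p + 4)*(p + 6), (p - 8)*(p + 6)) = p + 6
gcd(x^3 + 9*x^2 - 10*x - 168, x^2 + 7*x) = x + 7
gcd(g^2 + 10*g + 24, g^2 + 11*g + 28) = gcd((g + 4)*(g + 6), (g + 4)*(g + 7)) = g + 4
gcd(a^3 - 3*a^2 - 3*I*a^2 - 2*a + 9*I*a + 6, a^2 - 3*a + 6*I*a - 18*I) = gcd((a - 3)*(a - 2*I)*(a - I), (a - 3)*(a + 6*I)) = a - 3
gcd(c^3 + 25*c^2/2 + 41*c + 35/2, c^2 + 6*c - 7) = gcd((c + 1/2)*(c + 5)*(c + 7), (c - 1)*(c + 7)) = c + 7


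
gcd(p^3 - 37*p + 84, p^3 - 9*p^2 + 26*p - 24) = p^2 - 7*p + 12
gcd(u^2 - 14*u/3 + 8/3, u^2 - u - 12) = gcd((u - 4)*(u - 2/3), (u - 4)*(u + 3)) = u - 4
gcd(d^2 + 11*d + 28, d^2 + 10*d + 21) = d + 7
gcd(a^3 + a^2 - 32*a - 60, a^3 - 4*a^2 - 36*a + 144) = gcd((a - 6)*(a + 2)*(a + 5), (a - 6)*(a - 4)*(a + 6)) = a - 6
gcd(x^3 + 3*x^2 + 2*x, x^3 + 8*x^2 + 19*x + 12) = x + 1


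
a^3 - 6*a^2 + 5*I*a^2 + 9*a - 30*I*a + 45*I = (a - 3)^2*(a + 5*I)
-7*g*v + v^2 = v*(-7*g + v)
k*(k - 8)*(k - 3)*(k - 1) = k^4 - 12*k^3 + 35*k^2 - 24*k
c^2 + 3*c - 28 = (c - 4)*(c + 7)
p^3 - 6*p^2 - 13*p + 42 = (p - 7)*(p - 2)*(p + 3)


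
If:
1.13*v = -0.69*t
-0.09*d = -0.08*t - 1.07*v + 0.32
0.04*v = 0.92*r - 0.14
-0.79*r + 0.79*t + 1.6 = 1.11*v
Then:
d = 2.78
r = 0.18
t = -0.99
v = 0.61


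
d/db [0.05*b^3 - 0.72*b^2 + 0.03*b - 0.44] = 0.15*b^2 - 1.44*b + 0.03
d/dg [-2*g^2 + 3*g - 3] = 3 - 4*g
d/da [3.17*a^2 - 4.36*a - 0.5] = 6.34*a - 4.36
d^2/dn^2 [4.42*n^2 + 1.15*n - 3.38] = 8.84000000000000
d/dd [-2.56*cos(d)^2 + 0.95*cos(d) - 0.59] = (5.12*cos(d) - 0.95)*sin(d)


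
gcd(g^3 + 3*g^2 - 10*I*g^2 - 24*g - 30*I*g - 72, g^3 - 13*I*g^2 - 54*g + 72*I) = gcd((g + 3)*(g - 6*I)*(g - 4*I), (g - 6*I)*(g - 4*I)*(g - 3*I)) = g^2 - 10*I*g - 24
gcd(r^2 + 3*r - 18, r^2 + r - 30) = r + 6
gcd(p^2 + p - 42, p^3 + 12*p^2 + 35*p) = p + 7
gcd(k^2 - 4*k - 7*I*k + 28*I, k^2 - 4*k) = k - 4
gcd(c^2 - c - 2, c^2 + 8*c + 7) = c + 1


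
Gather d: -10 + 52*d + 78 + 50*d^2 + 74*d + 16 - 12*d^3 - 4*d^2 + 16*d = -12*d^3 + 46*d^2 + 142*d + 84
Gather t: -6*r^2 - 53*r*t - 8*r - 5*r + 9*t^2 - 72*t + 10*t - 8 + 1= -6*r^2 - 13*r + 9*t^2 + t*(-53*r - 62) - 7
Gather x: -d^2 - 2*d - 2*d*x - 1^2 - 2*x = -d^2 - 2*d + x*(-2*d - 2) - 1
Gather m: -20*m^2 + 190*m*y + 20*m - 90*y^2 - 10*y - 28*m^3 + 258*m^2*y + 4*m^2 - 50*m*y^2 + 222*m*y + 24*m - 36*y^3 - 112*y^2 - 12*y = -28*m^3 + m^2*(258*y - 16) + m*(-50*y^2 + 412*y + 44) - 36*y^3 - 202*y^2 - 22*y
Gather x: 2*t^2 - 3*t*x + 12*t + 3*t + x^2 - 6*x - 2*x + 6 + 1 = 2*t^2 + 15*t + x^2 + x*(-3*t - 8) + 7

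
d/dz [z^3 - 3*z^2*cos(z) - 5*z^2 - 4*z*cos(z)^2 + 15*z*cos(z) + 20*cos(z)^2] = 3*z^2*sin(z) + 3*z^2 - 15*z*sin(z) + 4*z*sin(2*z) - 6*z*cos(z) - 10*z - 20*sin(2*z) - 4*cos(z)^2 + 15*cos(z)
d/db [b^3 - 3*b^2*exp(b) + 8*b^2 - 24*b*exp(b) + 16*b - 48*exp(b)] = -3*b^2*exp(b) + 3*b^2 - 30*b*exp(b) + 16*b - 72*exp(b) + 16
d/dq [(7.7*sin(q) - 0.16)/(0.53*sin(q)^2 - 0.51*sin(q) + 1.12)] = (-4.081*sin(q)^2 + 0.1696*sin(q) + 8.5424)*cos(q)/(0.2809*sin(q)^4 - 0.5406*sin(q)^3 + 1.4473*sin(q)^2 - 1.1424*sin(q) + 1.2544)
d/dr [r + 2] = 1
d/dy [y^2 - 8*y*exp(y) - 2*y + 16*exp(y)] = -8*y*exp(y) + 2*y + 8*exp(y) - 2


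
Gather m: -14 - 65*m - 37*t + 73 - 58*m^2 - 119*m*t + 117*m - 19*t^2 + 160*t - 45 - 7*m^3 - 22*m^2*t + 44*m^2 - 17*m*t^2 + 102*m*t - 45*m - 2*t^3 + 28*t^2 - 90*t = -7*m^3 + m^2*(-22*t - 14) + m*(-17*t^2 - 17*t + 7) - 2*t^3 + 9*t^2 + 33*t + 14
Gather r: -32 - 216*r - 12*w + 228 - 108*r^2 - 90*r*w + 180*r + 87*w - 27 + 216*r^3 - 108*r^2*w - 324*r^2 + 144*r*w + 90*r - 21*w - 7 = 216*r^3 + r^2*(-108*w - 432) + r*(54*w + 54) + 54*w + 162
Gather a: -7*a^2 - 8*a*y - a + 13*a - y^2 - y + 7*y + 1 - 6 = -7*a^2 + a*(12 - 8*y) - y^2 + 6*y - 5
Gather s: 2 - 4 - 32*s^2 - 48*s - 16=-32*s^2 - 48*s - 18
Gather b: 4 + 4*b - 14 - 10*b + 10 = -6*b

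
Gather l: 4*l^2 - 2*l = 4*l^2 - 2*l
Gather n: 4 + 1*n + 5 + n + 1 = 2*n + 10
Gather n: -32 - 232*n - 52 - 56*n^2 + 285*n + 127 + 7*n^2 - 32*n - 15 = -49*n^2 + 21*n + 28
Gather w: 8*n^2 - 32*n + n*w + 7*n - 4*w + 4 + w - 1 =8*n^2 - 25*n + w*(n - 3) + 3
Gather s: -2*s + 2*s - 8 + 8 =0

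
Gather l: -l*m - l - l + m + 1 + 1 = l*(-m - 2) + m + 2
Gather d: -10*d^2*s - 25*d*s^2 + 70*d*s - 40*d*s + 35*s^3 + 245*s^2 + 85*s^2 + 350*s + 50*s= -10*d^2*s + d*(-25*s^2 + 30*s) + 35*s^3 + 330*s^2 + 400*s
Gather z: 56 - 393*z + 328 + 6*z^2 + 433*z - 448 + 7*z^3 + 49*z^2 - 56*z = 7*z^3 + 55*z^2 - 16*z - 64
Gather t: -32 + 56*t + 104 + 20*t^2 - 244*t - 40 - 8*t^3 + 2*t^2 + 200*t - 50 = -8*t^3 + 22*t^2 + 12*t - 18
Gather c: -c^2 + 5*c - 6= -c^2 + 5*c - 6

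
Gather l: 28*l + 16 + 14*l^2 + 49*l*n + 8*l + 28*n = 14*l^2 + l*(49*n + 36) + 28*n + 16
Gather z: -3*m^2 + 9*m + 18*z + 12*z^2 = -3*m^2 + 9*m + 12*z^2 + 18*z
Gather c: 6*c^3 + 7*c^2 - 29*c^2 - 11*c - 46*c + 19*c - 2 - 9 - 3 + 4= 6*c^3 - 22*c^2 - 38*c - 10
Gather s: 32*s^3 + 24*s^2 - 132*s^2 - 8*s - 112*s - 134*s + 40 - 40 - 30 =32*s^3 - 108*s^2 - 254*s - 30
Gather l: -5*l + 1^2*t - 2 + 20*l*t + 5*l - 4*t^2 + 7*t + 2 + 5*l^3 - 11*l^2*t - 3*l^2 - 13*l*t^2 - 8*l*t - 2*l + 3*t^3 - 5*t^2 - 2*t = 5*l^3 + l^2*(-11*t - 3) + l*(-13*t^2 + 12*t - 2) + 3*t^3 - 9*t^2 + 6*t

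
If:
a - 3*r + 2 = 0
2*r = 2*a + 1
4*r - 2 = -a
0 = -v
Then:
No Solution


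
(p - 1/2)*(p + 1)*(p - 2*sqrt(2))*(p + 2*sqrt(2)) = p^4 + p^3/2 - 17*p^2/2 - 4*p + 4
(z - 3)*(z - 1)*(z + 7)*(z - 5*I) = z^4 + 3*z^3 - 5*I*z^3 - 25*z^2 - 15*I*z^2 + 21*z + 125*I*z - 105*I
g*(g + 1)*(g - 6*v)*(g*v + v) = g^4*v - 6*g^3*v^2 + 2*g^3*v - 12*g^2*v^2 + g^2*v - 6*g*v^2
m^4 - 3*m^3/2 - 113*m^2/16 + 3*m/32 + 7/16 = (m - 7/2)*(m - 1/4)*(m + 1/4)*(m + 2)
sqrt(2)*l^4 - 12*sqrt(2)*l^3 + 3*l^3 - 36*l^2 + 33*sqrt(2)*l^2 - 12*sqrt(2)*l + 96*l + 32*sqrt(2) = (l - 8)*(l - 4)*(l + sqrt(2))*(sqrt(2)*l + 1)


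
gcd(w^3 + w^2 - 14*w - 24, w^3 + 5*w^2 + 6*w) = w^2 + 5*w + 6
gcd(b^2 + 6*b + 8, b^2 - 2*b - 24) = b + 4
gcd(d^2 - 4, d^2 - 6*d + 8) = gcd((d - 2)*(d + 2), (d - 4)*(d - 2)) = d - 2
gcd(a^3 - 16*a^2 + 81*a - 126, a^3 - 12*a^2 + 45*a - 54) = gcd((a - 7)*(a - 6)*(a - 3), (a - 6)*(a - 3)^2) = a^2 - 9*a + 18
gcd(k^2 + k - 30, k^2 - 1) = 1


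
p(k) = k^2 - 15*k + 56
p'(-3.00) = -21.00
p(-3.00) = 110.00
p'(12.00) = 9.00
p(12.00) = 20.00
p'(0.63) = -13.74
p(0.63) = 46.95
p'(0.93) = -13.14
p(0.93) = 42.91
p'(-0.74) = -16.48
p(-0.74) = 67.65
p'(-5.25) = -25.50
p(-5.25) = 162.31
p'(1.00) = -13.00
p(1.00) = 42.00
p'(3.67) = -7.66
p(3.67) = 14.42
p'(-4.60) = -24.20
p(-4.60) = 146.16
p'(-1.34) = -17.68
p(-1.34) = 77.90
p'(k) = 2*k - 15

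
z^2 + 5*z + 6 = (z + 2)*(z + 3)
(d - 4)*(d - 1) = d^2 - 5*d + 4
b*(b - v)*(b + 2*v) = b^3 + b^2*v - 2*b*v^2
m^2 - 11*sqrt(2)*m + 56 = (m - 7*sqrt(2))*(m - 4*sqrt(2))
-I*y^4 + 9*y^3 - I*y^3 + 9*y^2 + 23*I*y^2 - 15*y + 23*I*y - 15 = (y + I)*(y + 3*I)*(y + 5*I)*(-I*y - I)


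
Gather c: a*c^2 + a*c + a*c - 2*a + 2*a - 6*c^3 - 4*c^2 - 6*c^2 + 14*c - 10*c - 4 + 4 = -6*c^3 + c^2*(a - 10) + c*(2*a + 4)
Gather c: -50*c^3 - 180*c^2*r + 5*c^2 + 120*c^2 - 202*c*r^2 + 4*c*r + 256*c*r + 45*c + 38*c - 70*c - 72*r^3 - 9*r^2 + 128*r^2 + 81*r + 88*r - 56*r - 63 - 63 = -50*c^3 + c^2*(125 - 180*r) + c*(-202*r^2 + 260*r + 13) - 72*r^3 + 119*r^2 + 113*r - 126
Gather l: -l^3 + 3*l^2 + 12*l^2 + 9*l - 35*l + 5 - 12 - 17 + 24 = -l^3 + 15*l^2 - 26*l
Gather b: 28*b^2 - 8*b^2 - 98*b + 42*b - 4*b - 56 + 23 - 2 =20*b^2 - 60*b - 35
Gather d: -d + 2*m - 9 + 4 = -d + 2*m - 5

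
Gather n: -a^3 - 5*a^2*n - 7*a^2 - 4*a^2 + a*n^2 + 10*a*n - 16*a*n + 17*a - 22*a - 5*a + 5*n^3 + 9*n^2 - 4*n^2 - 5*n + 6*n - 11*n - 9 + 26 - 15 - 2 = -a^3 - 11*a^2 - 10*a + 5*n^3 + n^2*(a + 5) + n*(-5*a^2 - 6*a - 10)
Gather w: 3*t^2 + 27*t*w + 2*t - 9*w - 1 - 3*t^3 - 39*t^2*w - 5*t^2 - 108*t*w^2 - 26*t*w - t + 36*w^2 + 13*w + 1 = -3*t^3 - 2*t^2 + t + w^2*(36 - 108*t) + w*(-39*t^2 + t + 4)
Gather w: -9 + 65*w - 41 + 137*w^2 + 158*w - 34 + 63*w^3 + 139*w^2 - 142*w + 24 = 63*w^3 + 276*w^2 + 81*w - 60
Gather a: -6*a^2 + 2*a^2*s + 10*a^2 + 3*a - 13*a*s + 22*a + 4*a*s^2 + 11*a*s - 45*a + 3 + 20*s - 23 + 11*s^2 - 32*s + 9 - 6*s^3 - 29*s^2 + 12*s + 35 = a^2*(2*s + 4) + a*(4*s^2 - 2*s - 20) - 6*s^3 - 18*s^2 + 24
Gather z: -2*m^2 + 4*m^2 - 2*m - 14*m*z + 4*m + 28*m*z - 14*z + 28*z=2*m^2 + 2*m + z*(14*m + 14)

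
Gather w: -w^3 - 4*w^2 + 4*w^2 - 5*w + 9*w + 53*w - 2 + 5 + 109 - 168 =-w^3 + 57*w - 56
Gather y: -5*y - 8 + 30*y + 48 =25*y + 40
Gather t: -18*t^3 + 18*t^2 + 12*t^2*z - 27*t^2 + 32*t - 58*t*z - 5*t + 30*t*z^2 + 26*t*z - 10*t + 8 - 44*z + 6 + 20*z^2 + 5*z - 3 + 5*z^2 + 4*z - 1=-18*t^3 + t^2*(12*z - 9) + t*(30*z^2 - 32*z + 17) + 25*z^2 - 35*z + 10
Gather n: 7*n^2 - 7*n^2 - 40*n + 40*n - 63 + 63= 0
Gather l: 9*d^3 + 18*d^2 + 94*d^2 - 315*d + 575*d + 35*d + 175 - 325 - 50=9*d^3 + 112*d^2 + 295*d - 200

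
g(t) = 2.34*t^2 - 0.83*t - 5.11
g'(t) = 4.68*t - 0.83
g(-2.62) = 13.13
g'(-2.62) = -13.09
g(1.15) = -2.97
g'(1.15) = 4.55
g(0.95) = -3.79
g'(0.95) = 3.62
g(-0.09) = -5.02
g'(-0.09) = -1.25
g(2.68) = 9.47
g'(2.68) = 11.71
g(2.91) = 12.29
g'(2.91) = 12.79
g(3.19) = 16.05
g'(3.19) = 14.10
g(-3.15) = 20.72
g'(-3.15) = -15.57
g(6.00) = 74.15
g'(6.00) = 27.25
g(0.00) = -5.11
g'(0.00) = -0.83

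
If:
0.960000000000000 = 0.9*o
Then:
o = 1.07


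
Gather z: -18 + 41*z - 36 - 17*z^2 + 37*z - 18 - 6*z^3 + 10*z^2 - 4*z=-6*z^3 - 7*z^2 + 74*z - 72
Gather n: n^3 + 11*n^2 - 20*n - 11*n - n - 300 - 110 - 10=n^3 + 11*n^2 - 32*n - 420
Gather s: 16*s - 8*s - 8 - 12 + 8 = 8*s - 12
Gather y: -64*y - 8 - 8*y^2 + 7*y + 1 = -8*y^2 - 57*y - 7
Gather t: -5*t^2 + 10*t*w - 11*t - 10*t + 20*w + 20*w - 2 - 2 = -5*t^2 + t*(10*w - 21) + 40*w - 4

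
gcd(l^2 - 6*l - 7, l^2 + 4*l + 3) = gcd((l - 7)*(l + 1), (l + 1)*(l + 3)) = l + 1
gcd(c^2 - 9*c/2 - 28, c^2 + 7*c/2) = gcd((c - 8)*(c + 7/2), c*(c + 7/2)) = c + 7/2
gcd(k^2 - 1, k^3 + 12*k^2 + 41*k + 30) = k + 1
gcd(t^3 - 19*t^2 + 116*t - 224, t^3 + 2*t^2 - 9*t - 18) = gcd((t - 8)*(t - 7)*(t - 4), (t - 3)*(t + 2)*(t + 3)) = 1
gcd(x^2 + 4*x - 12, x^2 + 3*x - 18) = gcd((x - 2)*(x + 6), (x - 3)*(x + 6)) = x + 6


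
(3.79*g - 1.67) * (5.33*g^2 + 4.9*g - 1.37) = 20.2007*g^3 + 9.6699*g^2 - 13.3753*g + 2.2879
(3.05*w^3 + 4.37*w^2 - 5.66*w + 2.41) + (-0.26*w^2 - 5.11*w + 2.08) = 3.05*w^3 + 4.11*w^2 - 10.77*w + 4.49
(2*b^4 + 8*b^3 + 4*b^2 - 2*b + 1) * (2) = 4*b^4 + 16*b^3 + 8*b^2 - 4*b + 2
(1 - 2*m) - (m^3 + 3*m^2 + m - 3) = -m^3 - 3*m^2 - 3*m + 4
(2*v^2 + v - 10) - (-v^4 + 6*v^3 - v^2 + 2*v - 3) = v^4 - 6*v^3 + 3*v^2 - v - 7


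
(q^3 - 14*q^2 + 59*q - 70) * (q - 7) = q^4 - 21*q^3 + 157*q^2 - 483*q + 490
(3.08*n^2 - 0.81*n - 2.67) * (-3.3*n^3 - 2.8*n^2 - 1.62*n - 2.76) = -10.164*n^5 - 5.951*n^4 + 6.0894*n^3 + 0.287399999999999*n^2 + 6.561*n + 7.3692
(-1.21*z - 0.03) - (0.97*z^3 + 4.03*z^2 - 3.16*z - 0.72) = -0.97*z^3 - 4.03*z^2 + 1.95*z + 0.69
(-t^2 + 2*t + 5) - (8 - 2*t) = -t^2 + 4*t - 3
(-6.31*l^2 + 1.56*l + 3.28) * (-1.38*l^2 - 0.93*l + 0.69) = 8.7078*l^4 + 3.7155*l^3 - 10.3311*l^2 - 1.974*l + 2.2632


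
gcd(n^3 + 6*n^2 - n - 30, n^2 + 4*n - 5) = n + 5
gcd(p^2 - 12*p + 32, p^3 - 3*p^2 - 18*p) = 1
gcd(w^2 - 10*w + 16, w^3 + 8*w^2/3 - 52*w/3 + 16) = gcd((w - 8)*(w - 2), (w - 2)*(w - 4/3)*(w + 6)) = w - 2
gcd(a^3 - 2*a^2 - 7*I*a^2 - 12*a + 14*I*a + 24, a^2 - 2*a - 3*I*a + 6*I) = a^2 + a*(-2 - 3*I) + 6*I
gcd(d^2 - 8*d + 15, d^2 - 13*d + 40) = d - 5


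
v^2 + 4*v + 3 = (v + 1)*(v + 3)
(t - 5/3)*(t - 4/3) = t^2 - 3*t + 20/9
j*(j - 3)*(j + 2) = j^3 - j^2 - 6*j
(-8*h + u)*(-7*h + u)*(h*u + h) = 56*h^3*u + 56*h^3 - 15*h^2*u^2 - 15*h^2*u + h*u^3 + h*u^2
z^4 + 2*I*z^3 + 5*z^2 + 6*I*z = z*(z - 2*I)*(z + I)*(z + 3*I)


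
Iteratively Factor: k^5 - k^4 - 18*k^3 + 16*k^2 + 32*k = (k + 4)*(k^4 - 5*k^3 + 2*k^2 + 8*k) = (k + 1)*(k + 4)*(k^3 - 6*k^2 + 8*k) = (k - 4)*(k + 1)*(k + 4)*(k^2 - 2*k) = k*(k - 4)*(k + 1)*(k + 4)*(k - 2)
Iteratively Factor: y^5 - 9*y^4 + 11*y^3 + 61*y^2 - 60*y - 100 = (y - 5)*(y^4 - 4*y^3 - 9*y^2 + 16*y + 20) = (y - 5)^2*(y^3 + y^2 - 4*y - 4) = (y - 5)^2*(y - 2)*(y^2 + 3*y + 2) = (y - 5)^2*(y - 2)*(y + 1)*(y + 2)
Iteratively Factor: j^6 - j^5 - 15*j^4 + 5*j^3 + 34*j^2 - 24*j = (j - 1)*(j^5 - 15*j^3 - 10*j^2 + 24*j) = (j - 1)*(j + 3)*(j^4 - 3*j^3 - 6*j^2 + 8*j) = (j - 1)^2*(j + 3)*(j^3 - 2*j^2 - 8*j) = (j - 4)*(j - 1)^2*(j + 3)*(j^2 + 2*j) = (j - 4)*(j - 1)^2*(j + 2)*(j + 3)*(j)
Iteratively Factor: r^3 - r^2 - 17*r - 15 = (r + 3)*(r^2 - 4*r - 5) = (r + 1)*(r + 3)*(r - 5)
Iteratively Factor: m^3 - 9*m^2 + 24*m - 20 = (m - 5)*(m^2 - 4*m + 4) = (m - 5)*(m - 2)*(m - 2)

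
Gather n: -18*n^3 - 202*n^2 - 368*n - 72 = -18*n^3 - 202*n^2 - 368*n - 72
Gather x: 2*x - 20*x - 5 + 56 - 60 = -18*x - 9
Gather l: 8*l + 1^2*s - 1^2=8*l + s - 1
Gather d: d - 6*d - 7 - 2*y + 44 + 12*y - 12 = -5*d + 10*y + 25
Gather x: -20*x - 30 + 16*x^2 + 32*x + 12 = 16*x^2 + 12*x - 18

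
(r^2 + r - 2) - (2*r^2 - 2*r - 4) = -r^2 + 3*r + 2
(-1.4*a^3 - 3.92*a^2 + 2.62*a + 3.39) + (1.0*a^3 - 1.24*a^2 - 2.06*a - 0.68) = -0.4*a^3 - 5.16*a^2 + 0.56*a + 2.71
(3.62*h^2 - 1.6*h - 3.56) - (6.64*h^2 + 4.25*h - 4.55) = -3.02*h^2 - 5.85*h + 0.99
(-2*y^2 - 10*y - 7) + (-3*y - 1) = -2*y^2 - 13*y - 8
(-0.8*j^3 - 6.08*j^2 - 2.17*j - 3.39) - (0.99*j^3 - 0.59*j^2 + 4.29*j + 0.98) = -1.79*j^3 - 5.49*j^2 - 6.46*j - 4.37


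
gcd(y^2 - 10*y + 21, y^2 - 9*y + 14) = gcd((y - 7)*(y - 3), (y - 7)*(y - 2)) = y - 7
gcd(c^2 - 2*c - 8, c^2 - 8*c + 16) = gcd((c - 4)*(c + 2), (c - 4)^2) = c - 4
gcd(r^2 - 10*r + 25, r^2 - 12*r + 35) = r - 5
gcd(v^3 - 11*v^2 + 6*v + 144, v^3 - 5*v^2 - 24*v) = v^2 - 5*v - 24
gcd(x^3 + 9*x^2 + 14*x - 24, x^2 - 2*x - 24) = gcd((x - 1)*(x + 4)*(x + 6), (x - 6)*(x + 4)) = x + 4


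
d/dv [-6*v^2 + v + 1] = 1 - 12*v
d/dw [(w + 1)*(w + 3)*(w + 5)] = 3*w^2 + 18*w + 23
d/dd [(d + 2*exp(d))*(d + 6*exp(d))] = 8*d*exp(d) + 2*d + 24*exp(2*d) + 8*exp(d)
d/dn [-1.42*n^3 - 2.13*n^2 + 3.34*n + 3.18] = -4.26*n^2 - 4.26*n + 3.34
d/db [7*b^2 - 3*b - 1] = 14*b - 3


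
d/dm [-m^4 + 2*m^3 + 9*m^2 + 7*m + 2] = -4*m^3 + 6*m^2 + 18*m + 7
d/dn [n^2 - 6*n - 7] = 2*n - 6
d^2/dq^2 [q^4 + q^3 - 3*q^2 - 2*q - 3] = 12*q^2 + 6*q - 6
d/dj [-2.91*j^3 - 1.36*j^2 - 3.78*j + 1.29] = -8.73*j^2 - 2.72*j - 3.78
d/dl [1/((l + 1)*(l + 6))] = (-2*l - 7)/(l^4 + 14*l^3 + 61*l^2 + 84*l + 36)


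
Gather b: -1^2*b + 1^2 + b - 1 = 0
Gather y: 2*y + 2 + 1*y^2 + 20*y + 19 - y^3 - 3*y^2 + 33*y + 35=-y^3 - 2*y^2 + 55*y + 56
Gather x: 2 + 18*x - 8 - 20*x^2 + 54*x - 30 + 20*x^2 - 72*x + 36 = 0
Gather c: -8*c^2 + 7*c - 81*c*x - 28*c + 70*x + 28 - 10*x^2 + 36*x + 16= -8*c^2 + c*(-81*x - 21) - 10*x^2 + 106*x + 44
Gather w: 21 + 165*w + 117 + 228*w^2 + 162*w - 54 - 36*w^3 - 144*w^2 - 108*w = -36*w^3 + 84*w^2 + 219*w + 84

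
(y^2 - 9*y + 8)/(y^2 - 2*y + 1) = (y - 8)/(y - 1)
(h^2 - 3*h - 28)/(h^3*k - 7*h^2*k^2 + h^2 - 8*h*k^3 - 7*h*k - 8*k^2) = (-h^2 + 3*h + 28)/(-h^3*k + 7*h^2*k^2 - h^2 + 8*h*k^3 + 7*h*k + 8*k^2)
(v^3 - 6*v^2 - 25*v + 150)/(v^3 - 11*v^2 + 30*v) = (v + 5)/v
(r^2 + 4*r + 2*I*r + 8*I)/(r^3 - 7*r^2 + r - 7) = (r^2 + 2*r*(2 + I) + 8*I)/(r^3 - 7*r^2 + r - 7)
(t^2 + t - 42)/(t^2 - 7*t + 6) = (t + 7)/(t - 1)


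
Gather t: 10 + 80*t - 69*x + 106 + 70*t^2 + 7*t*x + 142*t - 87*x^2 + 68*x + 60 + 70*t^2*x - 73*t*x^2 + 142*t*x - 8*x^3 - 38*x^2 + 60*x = t^2*(70*x + 70) + t*(-73*x^2 + 149*x + 222) - 8*x^3 - 125*x^2 + 59*x + 176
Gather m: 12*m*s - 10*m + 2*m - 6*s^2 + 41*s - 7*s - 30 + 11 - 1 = m*(12*s - 8) - 6*s^2 + 34*s - 20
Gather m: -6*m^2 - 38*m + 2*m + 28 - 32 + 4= -6*m^2 - 36*m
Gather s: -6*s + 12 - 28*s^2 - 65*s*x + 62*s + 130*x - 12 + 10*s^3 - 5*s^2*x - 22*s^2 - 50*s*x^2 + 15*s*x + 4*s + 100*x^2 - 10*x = 10*s^3 + s^2*(-5*x - 50) + s*(-50*x^2 - 50*x + 60) + 100*x^2 + 120*x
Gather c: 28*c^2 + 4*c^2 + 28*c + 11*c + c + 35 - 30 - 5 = 32*c^2 + 40*c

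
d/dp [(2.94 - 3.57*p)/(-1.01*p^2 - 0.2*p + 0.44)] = (-3.6057*p^2 + 5.9388*p - 0.9828)/(1.0201*p^4 + 0.404*p^3 - 0.8488*p^2 - 0.176*p + 0.1936)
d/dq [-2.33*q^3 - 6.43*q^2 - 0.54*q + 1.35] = -6.99*q^2 - 12.86*q - 0.54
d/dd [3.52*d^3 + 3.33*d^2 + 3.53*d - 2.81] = 10.56*d^2 + 6.66*d + 3.53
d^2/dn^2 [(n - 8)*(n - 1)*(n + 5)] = 6*n - 8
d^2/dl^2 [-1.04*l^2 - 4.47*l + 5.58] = -2.08000000000000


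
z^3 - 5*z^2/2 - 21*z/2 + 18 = (z - 4)*(z - 3/2)*(z + 3)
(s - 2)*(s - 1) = s^2 - 3*s + 2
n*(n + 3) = n^2 + 3*n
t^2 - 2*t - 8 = (t - 4)*(t + 2)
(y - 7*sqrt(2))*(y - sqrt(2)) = y^2 - 8*sqrt(2)*y + 14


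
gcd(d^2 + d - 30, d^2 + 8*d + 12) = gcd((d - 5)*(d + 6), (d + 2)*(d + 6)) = d + 6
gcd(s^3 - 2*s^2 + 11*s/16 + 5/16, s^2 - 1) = s - 1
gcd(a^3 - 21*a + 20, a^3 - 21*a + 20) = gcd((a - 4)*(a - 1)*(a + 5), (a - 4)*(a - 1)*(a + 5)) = a^3 - 21*a + 20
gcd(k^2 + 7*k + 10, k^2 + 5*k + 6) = k + 2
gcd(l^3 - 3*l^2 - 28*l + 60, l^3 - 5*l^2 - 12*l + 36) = l^2 - 8*l + 12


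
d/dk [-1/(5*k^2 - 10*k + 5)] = 2*(k - 1)/(5*(k^2 - 2*k + 1)^2)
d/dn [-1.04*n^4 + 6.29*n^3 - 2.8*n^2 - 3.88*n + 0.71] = -4.16*n^3 + 18.87*n^2 - 5.6*n - 3.88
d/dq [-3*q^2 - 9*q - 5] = -6*q - 9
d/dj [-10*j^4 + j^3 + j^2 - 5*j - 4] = -40*j^3 + 3*j^2 + 2*j - 5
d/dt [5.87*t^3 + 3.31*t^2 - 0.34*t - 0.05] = 17.61*t^2 + 6.62*t - 0.34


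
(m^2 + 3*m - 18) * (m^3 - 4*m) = m^5 + 3*m^4 - 22*m^3 - 12*m^2 + 72*m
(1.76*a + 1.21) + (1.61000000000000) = 1.76*a + 2.82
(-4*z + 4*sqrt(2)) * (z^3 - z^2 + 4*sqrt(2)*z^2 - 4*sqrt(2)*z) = -4*z^4 - 12*sqrt(2)*z^3 + 4*z^3 + 12*sqrt(2)*z^2 + 32*z^2 - 32*z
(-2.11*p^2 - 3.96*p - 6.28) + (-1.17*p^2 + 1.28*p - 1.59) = -3.28*p^2 - 2.68*p - 7.87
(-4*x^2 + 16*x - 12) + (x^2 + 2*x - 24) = -3*x^2 + 18*x - 36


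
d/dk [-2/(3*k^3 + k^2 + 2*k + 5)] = 2*(9*k^2 + 2*k + 2)/(3*k^3 + k^2 + 2*k + 5)^2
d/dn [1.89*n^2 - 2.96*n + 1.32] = 3.78*n - 2.96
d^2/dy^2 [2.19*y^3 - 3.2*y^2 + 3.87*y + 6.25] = 13.14*y - 6.4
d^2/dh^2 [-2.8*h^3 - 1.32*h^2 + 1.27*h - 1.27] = -16.8*h - 2.64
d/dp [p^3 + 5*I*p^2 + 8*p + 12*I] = 3*p^2 + 10*I*p + 8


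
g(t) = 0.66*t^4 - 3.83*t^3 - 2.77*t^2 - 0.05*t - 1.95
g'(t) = 2.64*t^3 - 11.49*t^2 - 5.54*t - 0.05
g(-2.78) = 98.49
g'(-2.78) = -130.17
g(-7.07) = 2862.44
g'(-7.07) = -1468.17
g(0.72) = -4.67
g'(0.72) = -9.01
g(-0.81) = -1.41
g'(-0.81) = -4.50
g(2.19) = -40.39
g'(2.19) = -39.56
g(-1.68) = 13.73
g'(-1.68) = -35.69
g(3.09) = -81.38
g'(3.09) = -48.99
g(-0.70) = -1.80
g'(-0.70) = -2.71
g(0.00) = -1.95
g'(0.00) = -0.05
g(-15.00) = 45714.30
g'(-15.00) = -11412.20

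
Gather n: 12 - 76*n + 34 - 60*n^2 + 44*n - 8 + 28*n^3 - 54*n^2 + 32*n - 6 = 28*n^3 - 114*n^2 + 32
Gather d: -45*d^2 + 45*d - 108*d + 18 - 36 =-45*d^2 - 63*d - 18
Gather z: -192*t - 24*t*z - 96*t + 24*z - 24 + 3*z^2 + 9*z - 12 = -288*t + 3*z^2 + z*(33 - 24*t) - 36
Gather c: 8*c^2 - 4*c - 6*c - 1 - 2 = 8*c^2 - 10*c - 3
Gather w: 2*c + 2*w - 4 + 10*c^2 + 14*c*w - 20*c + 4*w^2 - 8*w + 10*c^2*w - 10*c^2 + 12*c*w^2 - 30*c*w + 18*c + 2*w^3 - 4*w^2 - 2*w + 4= 12*c*w^2 + 2*w^3 + w*(10*c^2 - 16*c - 8)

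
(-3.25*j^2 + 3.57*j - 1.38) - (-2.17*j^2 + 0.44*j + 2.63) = -1.08*j^2 + 3.13*j - 4.01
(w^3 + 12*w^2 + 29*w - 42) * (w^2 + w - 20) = w^5 + 13*w^4 + 21*w^3 - 253*w^2 - 622*w + 840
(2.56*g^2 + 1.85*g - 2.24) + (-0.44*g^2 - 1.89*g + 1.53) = 2.12*g^2 - 0.0399999999999998*g - 0.71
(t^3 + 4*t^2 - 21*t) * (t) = t^4 + 4*t^3 - 21*t^2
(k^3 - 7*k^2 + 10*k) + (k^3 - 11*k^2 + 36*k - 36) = 2*k^3 - 18*k^2 + 46*k - 36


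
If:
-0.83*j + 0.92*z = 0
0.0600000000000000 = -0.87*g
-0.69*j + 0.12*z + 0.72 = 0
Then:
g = -0.07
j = 1.24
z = 1.12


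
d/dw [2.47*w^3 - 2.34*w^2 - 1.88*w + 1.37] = 7.41*w^2 - 4.68*w - 1.88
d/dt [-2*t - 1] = -2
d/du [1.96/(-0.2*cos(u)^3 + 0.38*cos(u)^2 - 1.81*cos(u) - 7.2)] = (-1.176*cos(u)^2 + 1.4896*cos(u) - 3.5476)*sin(u)/(0.2*cos(u)^3 - 0.38*cos(u)^2 + 1.81*cos(u) + 7.2)^2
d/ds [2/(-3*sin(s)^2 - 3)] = 8*sin(2*s)/(3*(3 - cos(2*s))^2)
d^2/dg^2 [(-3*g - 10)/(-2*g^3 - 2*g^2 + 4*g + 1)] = 4*(18*g^5 + 138*g^4 + 178*g^3 - 42*g^2 - 81*g + 84)/(8*g^9 + 24*g^8 - 24*g^7 - 100*g^6 + 24*g^5 + 132*g^4 - 10*g^3 - 42*g^2 - 12*g - 1)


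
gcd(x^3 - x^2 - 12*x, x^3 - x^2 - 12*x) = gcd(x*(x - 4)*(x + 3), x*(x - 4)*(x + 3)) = x^3 - x^2 - 12*x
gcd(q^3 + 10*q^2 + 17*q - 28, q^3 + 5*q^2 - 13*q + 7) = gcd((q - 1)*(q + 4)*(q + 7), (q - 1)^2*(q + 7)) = q^2 + 6*q - 7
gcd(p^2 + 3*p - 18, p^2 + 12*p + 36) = p + 6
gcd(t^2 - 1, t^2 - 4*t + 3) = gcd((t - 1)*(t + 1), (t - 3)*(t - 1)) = t - 1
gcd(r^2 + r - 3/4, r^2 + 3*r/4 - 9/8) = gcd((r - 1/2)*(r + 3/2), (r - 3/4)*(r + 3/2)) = r + 3/2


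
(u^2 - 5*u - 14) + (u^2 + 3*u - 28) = 2*u^2 - 2*u - 42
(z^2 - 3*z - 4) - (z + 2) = z^2 - 4*z - 6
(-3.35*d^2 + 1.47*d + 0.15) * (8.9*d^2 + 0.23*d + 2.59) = -29.815*d^4 + 12.3125*d^3 - 7.0034*d^2 + 3.8418*d + 0.3885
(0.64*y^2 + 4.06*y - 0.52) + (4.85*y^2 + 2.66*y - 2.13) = 5.49*y^2 + 6.72*y - 2.65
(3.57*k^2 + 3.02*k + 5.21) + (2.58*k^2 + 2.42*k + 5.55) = 6.15*k^2 + 5.44*k + 10.76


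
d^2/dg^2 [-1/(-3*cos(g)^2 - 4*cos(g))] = (-9*(1 - cos(2*g))^2 + 45*cos(g) - 17*cos(2*g) - 9*cos(3*g) + 51)/((3*cos(g) + 4)^3*cos(g)^3)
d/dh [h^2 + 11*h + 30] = 2*h + 11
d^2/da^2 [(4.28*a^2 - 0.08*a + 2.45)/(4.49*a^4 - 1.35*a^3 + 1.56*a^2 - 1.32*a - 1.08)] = (517.711368*a^8 - 175.013016*a^7 + 951.246556*a^6 - 145.356714*a^5 + 812.98962*a^4 - 218.237424*a^3 + 249.201144*a^2 - 52.511544*a + 27.00576)/(90.518849*a^12 - 81.648405*a^11 + 118.898343*a^10 - 139.030011*a^9 + 23.998248*a^8 - 33.269508*a^7 - 7.347348*a^6 + 35.358768*a^5 + 4.433616*a^4 + 6.319728*a^3 - 0.186624*a^2 - 4.618944*a - 1.259712)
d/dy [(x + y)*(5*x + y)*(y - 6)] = 5*x^2 + 12*x*y - 36*x + 3*y^2 - 12*y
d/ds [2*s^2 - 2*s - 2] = 4*s - 2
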